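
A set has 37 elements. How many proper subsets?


Total subsets = 2^n = 2^37 = 137438953472
Proper subsets exclude the set itself: 2^n - 1
= 137438953472 - 1
= 137438953471

Number of proper subsets = 137438953471


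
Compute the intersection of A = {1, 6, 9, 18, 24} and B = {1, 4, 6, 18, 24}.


A ∩ B = elements in both A and B
A = {1, 6, 9, 18, 24}
B = {1, 4, 6, 18, 24}
A ∩ B = {1, 6, 18, 24}

A ∩ B = {1, 6, 18, 24}


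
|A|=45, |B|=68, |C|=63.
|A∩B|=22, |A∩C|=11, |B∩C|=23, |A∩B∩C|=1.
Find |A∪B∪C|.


|A∪B∪C| = |A|+|B|+|C| - |A∩B|-|A∩C|-|B∩C| + |A∩B∩C|
= 45+68+63 - 22-11-23 + 1
= 176 - 56 + 1
= 121

|A ∪ B ∪ C| = 121


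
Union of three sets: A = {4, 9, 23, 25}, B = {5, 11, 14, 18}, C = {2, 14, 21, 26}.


A ∪ B = {4, 5, 9, 11, 14, 18, 23, 25}
(A ∪ B) ∪ C = {2, 4, 5, 9, 11, 14, 18, 21, 23, 25, 26}

A ∪ B ∪ C = {2, 4, 5, 9, 11, 14, 18, 21, 23, 25, 26}


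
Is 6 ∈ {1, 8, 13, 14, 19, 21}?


A = {1, 8, 13, 14, 19, 21}
Checking if 6 is in A
6 is not in A → False

6 ∉ A


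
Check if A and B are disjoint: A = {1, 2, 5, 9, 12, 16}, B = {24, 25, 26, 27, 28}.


Disjoint means A ∩ B = ∅.
A ∩ B = ∅
A ∩ B = ∅, so A and B are disjoint.

Yes, A and B are disjoint


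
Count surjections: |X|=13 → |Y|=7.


n = |X| = 13, k = |Y| = 7. Surjections via inclusion-exclusion:
S(n,k) = Σ(-1)^i × C(k,i) × (k-i)^n, i=0 to k
i=0: (-1)^0×C(7,0)×7^13 = 96889010407
i=1: (-1)^1×C(7,1)×6^13 = -91424858112
i=2: (-1)^2×C(7,2)×5^13 = 25634765625
i=3: (-1)^3×C(7,3)×4^13 = -2348810240
i=4: (-1)^4×C(7,4)×3^13 = 55801305
i=5: (-1)^5×C(7,5)×2^13 = -172032
i=6: (-1)^6×C(7,6)×1^13 = 7
i=7: (-1)^7×C(7,7)×0^13 = 0
Total = 28805736960

Number of surjections = 28805736960


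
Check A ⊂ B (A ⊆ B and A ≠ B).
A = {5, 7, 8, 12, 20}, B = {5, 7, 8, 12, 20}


A ⊂ B requires: A ⊆ B AND A ≠ B.
A ⊆ B? Yes
A = B? Yes
A = B, so A is not a PROPER subset.

No, A is not a proper subset of B


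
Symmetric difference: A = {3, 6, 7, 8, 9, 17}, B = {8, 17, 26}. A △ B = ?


A △ B = (A \ B) ∪ (B \ A) = elements in exactly one of A or B
A \ B = {3, 6, 7, 9}
B \ A = {26}
A △ B = {3, 6, 7, 9, 26}

A △ B = {3, 6, 7, 9, 26}


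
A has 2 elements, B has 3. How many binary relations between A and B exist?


A relation from A to B is any subset of A × B.
|A × B| = 2 × 3 = 6
# relations = 2^|A × B| = 2^6 = 64

Number of relations = 64


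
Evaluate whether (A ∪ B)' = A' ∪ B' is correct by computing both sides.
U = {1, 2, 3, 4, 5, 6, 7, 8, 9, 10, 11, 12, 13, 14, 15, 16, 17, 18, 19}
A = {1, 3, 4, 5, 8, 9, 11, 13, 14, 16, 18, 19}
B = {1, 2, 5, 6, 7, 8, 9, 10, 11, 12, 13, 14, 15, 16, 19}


LHS: A ∪ B = {1, 2, 3, 4, 5, 6, 7, 8, 9, 10, 11, 12, 13, 14, 15, 16, 18, 19}
(A ∪ B)' = U \ (A ∪ B) = {17}
A' = {2, 6, 7, 10, 12, 15, 17}, B' = {3, 4, 17, 18}
Claimed RHS: A' ∪ B' = {2, 3, 4, 6, 7, 10, 12, 15, 17, 18}
Identity is INVALID: LHS = {17} but the RHS claimed here equals {2, 3, 4, 6, 7, 10, 12, 15, 17, 18}. The correct form is (A ∪ B)' = A' ∩ B'.

Identity is invalid: (A ∪ B)' = {17} but A' ∪ B' = {2, 3, 4, 6, 7, 10, 12, 15, 17, 18}. The correct De Morgan law is (A ∪ B)' = A' ∩ B'.


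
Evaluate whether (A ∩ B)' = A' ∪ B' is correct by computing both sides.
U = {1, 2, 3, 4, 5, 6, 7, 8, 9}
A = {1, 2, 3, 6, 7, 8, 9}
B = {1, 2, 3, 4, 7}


LHS: A ∩ B = {1, 2, 3, 7}
(A ∩ B)' = U \ (A ∩ B) = {4, 5, 6, 8, 9}
A' = {4, 5}, B' = {5, 6, 8, 9}
Claimed RHS: A' ∪ B' = {4, 5, 6, 8, 9}
Identity is VALID: LHS = RHS = {4, 5, 6, 8, 9} ✓

Identity is valid. (A ∩ B)' = A' ∪ B' = {4, 5, 6, 8, 9}


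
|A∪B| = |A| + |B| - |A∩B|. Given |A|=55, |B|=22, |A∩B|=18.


|A ∪ B| = |A| + |B| - |A ∩ B|
= 55 + 22 - 18
= 59

|A ∪ B| = 59


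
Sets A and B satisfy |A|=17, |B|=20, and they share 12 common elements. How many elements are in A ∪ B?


|A ∪ B| = |A| + |B| - |A ∩ B|
= 17 + 20 - 12
= 25

|A ∪ B| = 25


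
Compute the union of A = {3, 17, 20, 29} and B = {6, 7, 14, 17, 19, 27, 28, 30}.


A ∪ B = all elements in A or B (or both)
A = {3, 17, 20, 29}
B = {6, 7, 14, 17, 19, 27, 28, 30}
A ∪ B = {3, 6, 7, 14, 17, 19, 20, 27, 28, 29, 30}

A ∪ B = {3, 6, 7, 14, 17, 19, 20, 27, 28, 29, 30}


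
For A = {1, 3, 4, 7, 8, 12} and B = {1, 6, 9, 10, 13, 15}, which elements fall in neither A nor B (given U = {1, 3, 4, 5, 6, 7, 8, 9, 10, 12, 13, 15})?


A = {1, 3, 4, 7, 8, 12}
B = {1, 6, 9, 10, 13, 15}
Region: in neither A nor B (given U = {1, 3, 4, 5, 6, 7, 8, 9, 10, 12, 13, 15})
Elements: {5}

Elements in neither A nor B (given U = {1, 3, 4, 5, 6, 7, 8, 9, 10, 12, 13, 15}): {5}


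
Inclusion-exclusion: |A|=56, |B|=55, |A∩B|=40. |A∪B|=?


|A ∪ B| = |A| + |B| - |A ∩ B|
= 56 + 55 - 40
= 71

|A ∪ B| = 71


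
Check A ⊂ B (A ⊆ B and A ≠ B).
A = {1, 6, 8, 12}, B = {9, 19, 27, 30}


A ⊂ B requires: A ⊆ B AND A ≠ B.
A ⊆ B? No
A ⊄ B, so A is not a proper subset.

No, A is not a proper subset of B


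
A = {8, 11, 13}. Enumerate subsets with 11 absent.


A subset of A that omits 11 is a subset of A \ {11}, so there are 2^(n-1) = 2^2 = 4 of them.
Subsets excluding 11: ∅, {8}, {13}, {8, 13}

Subsets excluding 11 (4 total): ∅, {8}, {13}, {8, 13}


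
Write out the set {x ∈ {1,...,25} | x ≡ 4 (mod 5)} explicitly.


Checking each candidate:
Condition: x in {1,...,25} with x ≡ 4 (mod 5)
Result = {4, 9, 14, 19, 24}

{4, 9, 14, 19, 24}


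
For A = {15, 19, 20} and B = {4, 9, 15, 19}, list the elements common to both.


A ∩ B = elements in both A and B
A = {15, 19, 20}
B = {4, 9, 15, 19}
A ∩ B = {15, 19}

A ∩ B = {15, 19}


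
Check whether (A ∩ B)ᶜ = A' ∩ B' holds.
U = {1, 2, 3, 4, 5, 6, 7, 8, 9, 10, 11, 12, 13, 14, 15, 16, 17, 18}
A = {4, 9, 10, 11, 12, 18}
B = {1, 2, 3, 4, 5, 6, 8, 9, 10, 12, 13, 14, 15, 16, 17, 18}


LHS: A ∩ B = {4, 9, 10, 12, 18}
(A ∩ B)' = U \ (A ∩ B) = {1, 2, 3, 5, 6, 7, 8, 11, 13, 14, 15, 16, 17}
A' = {1, 2, 3, 5, 6, 7, 8, 13, 14, 15, 16, 17}, B' = {7, 11}
Claimed RHS: A' ∩ B' = {7}
Identity is INVALID: LHS = {1, 2, 3, 5, 6, 7, 8, 11, 13, 14, 15, 16, 17} but the RHS claimed here equals {7}. The correct form is (A ∩ B)' = A' ∪ B'.

Identity is invalid: (A ∩ B)' = {1, 2, 3, 5, 6, 7, 8, 11, 13, 14, 15, 16, 17} but A' ∩ B' = {7}. The correct De Morgan law is (A ∩ B)' = A' ∪ B'.


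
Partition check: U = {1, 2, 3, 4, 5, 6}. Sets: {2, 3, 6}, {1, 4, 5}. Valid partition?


A partition requires: (1) non-empty parts, (2) pairwise disjoint, (3) union = U
Parts: {2, 3, 6}, {1, 4, 5}
Union of parts: {1, 2, 3, 4, 5, 6}
U = {1, 2, 3, 4, 5, 6}
All non-empty? True
Pairwise disjoint? True
Covers U? True

Yes, valid partition


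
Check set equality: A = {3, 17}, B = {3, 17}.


Two sets are equal iff they have exactly the same elements.
A = {3, 17}
B = {3, 17}
Same elements → A = B

Yes, A = B


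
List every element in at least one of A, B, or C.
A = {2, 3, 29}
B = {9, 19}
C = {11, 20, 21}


A ∪ B = {2, 3, 9, 19, 29}
(A ∪ B) ∪ C = {2, 3, 9, 11, 19, 20, 21, 29}

A ∪ B ∪ C = {2, 3, 9, 11, 19, 20, 21, 29}


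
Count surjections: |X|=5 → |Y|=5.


n = |X| = 5, k = |Y| = 5. Surjections via inclusion-exclusion:
S(n,k) = Σ(-1)^i × C(k,i) × (k-i)^n, i=0 to k
i=0: (-1)^0×C(5,0)×5^5 = 3125
i=1: (-1)^1×C(5,1)×4^5 = -5120
i=2: (-1)^2×C(5,2)×3^5 = 2430
i=3: (-1)^3×C(5,3)×2^5 = -320
i=4: (-1)^4×C(5,4)×1^5 = 5
i=5: (-1)^5×C(5,5)×0^5 = 0
Total = 120

Number of surjections = 120


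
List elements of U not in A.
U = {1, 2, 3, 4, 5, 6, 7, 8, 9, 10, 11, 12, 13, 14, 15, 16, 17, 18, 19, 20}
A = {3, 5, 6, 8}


Aᶜ = U \ A = elements in U but not in A
U = {1, 2, 3, 4, 5, 6, 7, 8, 9, 10, 11, 12, 13, 14, 15, 16, 17, 18, 19, 20}
A = {3, 5, 6, 8}
Aᶜ = {1, 2, 4, 7, 9, 10, 11, 12, 13, 14, 15, 16, 17, 18, 19, 20}

Aᶜ = {1, 2, 4, 7, 9, 10, 11, 12, 13, 14, 15, 16, 17, 18, 19, 20}


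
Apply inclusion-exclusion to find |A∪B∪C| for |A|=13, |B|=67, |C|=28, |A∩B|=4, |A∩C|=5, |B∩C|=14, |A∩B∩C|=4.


|A∪B∪C| = |A|+|B|+|C| - |A∩B|-|A∩C|-|B∩C| + |A∩B∩C|
= 13+67+28 - 4-5-14 + 4
= 108 - 23 + 4
= 89

|A ∪ B ∪ C| = 89


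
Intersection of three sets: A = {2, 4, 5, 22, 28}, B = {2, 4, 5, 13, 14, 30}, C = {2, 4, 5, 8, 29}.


A ∩ B = {2, 4, 5}
(A ∩ B) ∩ C = {2, 4, 5}

A ∩ B ∩ C = {2, 4, 5}


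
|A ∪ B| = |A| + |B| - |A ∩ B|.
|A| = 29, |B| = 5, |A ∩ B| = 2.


|A ∪ B| = |A| + |B| - |A ∩ B|
= 29 + 5 - 2
= 32

|A ∪ B| = 32


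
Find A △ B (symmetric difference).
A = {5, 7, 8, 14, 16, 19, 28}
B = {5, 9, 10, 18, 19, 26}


A △ B = (A \ B) ∪ (B \ A) = elements in exactly one of A or B
A \ B = {7, 8, 14, 16, 28}
B \ A = {9, 10, 18, 26}
A △ B = {7, 8, 9, 10, 14, 16, 18, 26, 28}

A △ B = {7, 8, 9, 10, 14, 16, 18, 26, 28}


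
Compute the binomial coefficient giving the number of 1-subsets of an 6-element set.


C(n,k) = n! / (k!(n-k)!)
C(6,1) = 6! / (1!5!)
= 6

C(6,1) = 6


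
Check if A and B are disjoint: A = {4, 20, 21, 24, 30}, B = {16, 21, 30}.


Disjoint means A ∩ B = ∅.
A ∩ B = {21, 30}
A ∩ B ≠ ∅, so A and B are NOT disjoint.

No, A and B are not disjoint (A ∩ B = {21, 30})


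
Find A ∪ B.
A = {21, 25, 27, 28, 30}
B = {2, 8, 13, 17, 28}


A ∪ B = all elements in A or B (or both)
A = {21, 25, 27, 28, 30}
B = {2, 8, 13, 17, 28}
A ∪ B = {2, 8, 13, 17, 21, 25, 27, 28, 30}

A ∪ B = {2, 8, 13, 17, 21, 25, 27, 28, 30}


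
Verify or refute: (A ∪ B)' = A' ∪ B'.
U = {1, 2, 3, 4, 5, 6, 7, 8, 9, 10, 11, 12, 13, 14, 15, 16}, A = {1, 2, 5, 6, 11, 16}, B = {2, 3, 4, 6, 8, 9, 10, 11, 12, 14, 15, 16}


LHS: A ∪ B = {1, 2, 3, 4, 5, 6, 8, 9, 10, 11, 12, 14, 15, 16}
(A ∪ B)' = U \ (A ∪ B) = {7, 13}
A' = {3, 4, 7, 8, 9, 10, 12, 13, 14, 15}, B' = {1, 5, 7, 13}
Claimed RHS: A' ∪ B' = {1, 3, 4, 5, 7, 8, 9, 10, 12, 13, 14, 15}
Identity is INVALID: LHS = {7, 13} but the RHS claimed here equals {1, 3, 4, 5, 7, 8, 9, 10, 12, 13, 14, 15}. The correct form is (A ∪ B)' = A' ∩ B'.

Identity is invalid: (A ∪ B)' = {7, 13} but A' ∪ B' = {1, 3, 4, 5, 7, 8, 9, 10, 12, 13, 14, 15}. The correct De Morgan law is (A ∪ B)' = A' ∩ B'.


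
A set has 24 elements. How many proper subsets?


Total subsets = 2^n = 2^24 = 16777216
Proper subsets exclude the set itself: 2^n - 1
= 16777216 - 1
= 16777215

Number of proper subsets = 16777215


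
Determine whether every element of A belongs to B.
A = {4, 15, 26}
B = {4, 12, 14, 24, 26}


A ⊆ B means every element of A is in B.
Elements in A not in B: {15}
So A ⊄ B.

No, A ⊄ B


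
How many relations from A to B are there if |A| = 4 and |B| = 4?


A relation from A to B is any subset of A × B.
|A × B| = 4 × 4 = 16
# relations = 2^|A × B| = 2^16 = 65536

Number of relations = 65536


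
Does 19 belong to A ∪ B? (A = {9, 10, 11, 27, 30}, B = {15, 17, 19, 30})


A = {9, 10, 11, 27, 30}, B = {15, 17, 19, 30}
A ∪ B = all elements in A or B
A ∪ B = {9, 10, 11, 15, 17, 19, 27, 30}
Checking if 19 ∈ A ∪ B
19 is in A ∪ B → True

19 ∈ A ∪ B


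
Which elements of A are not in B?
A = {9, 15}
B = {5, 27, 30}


A \ B = elements in A but not in B
A = {9, 15}
B = {5, 27, 30}
Remove from A any elements in B
A \ B = {9, 15}

A \ B = {9, 15}


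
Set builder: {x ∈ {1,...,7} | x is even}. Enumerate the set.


Checking each candidate:
Condition: even numbers in {1,...,7}
Result = {2, 4, 6}

{2, 4, 6}


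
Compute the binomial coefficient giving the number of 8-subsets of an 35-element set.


C(n,k) = n! / (k!(n-k)!)
C(35,8) = 35! / (8!27!)
= 23535820

C(35,8) = 23535820


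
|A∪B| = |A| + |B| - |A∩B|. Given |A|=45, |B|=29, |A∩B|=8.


|A ∪ B| = |A| + |B| - |A ∩ B|
= 45 + 29 - 8
= 66

|A ∪ B| = 66


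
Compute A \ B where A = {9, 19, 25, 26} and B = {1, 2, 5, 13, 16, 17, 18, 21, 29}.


A \ B = elements in A but not in B
A = {9, 19, 25, 26}
B = {1, 2, 5, 13, 16, 17, 18, 21, 29}
Remove from A any elements in B
A \ B = {9, 19, 25, 26}

A \ B = {9, 19, 25, 26}


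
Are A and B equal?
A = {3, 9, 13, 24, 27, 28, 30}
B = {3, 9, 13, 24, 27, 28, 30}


Two sets are equal iff they have exactly the same elements.
A = {3, 9, 13, 24, 27, 28, 30}
B = {3, 9, 13, 24, 27, 28, 30}
Same elements → A = B

Yes, A = B


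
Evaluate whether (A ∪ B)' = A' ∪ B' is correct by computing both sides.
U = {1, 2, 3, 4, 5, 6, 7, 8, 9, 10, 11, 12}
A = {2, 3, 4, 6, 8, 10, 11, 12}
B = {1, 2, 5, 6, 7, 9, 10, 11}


LHS: A ∪ B = {1, 2, 3, 4, 5, 6, 7, 8, 9, 10, 11, 12}
(A ∪ B)' = U \ (A ∪ B) = ∅
A' = {1, 5, 7, 9}, B' = {3, 4, 8, 12}
Claimed RHS: A' ∪ B' = {1, 3, 4, 5, 7, 8, 9, 12}
Identity is INVALID: LHS = ∅ but the RHS claimed here equals {1, 3, 4, 5, 7, 8, 9, 12}. The correct form is (A ∪ B)' = A' ∩ B'.

Identity is invalid: (A ∪ B)' = ∅ but A' ∪ B' = {1, 3, 4, 5, 7, 8, 9, 12}. The correct De Morgan law is (A ∪ B)' = A' ∩ B'.


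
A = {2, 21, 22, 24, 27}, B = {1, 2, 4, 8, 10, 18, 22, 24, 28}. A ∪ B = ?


A ∪ B = all elements in A or B (or both)
A = {2, 21, 22, 24, 27}
B = {1, 2, 4, 8, 10, 18, 22, 24, 28}
A ∪ B = {1, 2, 4, 8, 10, 18, 21, 22, 24, 27, 28}

A ∪ B = {1, 2, 4, 8, 10, 18, 21, 22, 24, 27, 28}


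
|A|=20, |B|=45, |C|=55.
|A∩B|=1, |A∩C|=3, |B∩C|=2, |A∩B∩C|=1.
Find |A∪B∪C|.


|A∪B∪C| = |A|+|B|+|C| - |A∩B|-|A∩C|-|B∩C| + |A∩B∩C|
= 20+45+55 - 1-3-2 + 1
= 120 - 6 + 1
= 115

|A ∪ B ∪ C| = 115


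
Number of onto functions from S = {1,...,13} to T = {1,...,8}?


n = |S| = 13, k = |T| = 8. Surjections via inclusion-exclusion:
S(n,k) = Σ(-1)^i × C(k,i) × (k-i)^n, i=0 to k
i=0: (-1)^0×C(8,0)×8^13 = 549755813888
i=1: (-1)^1×C(8,1)×7^13 = -775112083256
i=2: (-1)^2×C(8,2)×6^13 = 365699432448
i=3: (-1)^3×C(8,3)×5^13 = -68359375000
i=4: (-1)^4×C(8,4)×4^13 = 4697620480
i=5: (-1)^5×C(8,5)×3^13 = -89282088
i=6: (-1)^6×C(8,6)×2^13 = 229376
i=7: (-1)^7×C(8,7)×1^13 = -8
i=8: (-1)^8×C(8,8)×0^13 = 0
Total = 76592355840

Number of surjections = 76592355840


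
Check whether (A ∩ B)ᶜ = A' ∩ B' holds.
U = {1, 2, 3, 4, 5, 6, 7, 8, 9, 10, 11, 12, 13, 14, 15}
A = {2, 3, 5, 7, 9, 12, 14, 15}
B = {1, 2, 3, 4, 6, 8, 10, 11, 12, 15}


LHS: A ∩ B = {2, 3, 12, 15}
(A ∩ B)' = U \ (A ∩ B) = {1, 4, 5, 6, 7, 8, 9, 10, 11, 13, 14}
A' = {1, 4, 6, 8, 10, 11, 13}, B' = {5, 7, 9, 13, 14}
Claimed RHS: A' ∩ B' = {13}
Identity is INVALID: LHS = {1, 4, 5, 6, 7, 8, 9, 10, 11, 13, 14} but the RHS claimed here equals {13}. The correct form is (A ∩ B)' = A' ∪ B'.

Identity is invalid: (A ∩ B)' = {1, 4, 5, 6, 7, 8, 9, 10, 11, 13, 14} but A' ∩ B' = {13}. The correct De Morgan law is (A ∩ B)' = A' ∪ B'.


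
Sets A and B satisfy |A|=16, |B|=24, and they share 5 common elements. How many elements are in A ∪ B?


|A ∪ B| = |A| + |B| - |A ∩ B|
= 16 + 24 - 5
= 35

|A ∪ B| = 35


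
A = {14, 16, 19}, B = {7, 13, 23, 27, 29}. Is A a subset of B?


A ⊆ B means every element of A is in B.
Elements in A not in B: {14, 16, 19}
So A ⊄ B.

No, A ⊄ B


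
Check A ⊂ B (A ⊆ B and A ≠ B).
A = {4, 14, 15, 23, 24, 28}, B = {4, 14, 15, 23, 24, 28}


A ⊂ B requires: A ⊆ B AND A ≠ B.
A ⊆ B? Yes
A = B? Yes
A = B, so A is not a PROPER subset.

No, A is not a proper subset of B


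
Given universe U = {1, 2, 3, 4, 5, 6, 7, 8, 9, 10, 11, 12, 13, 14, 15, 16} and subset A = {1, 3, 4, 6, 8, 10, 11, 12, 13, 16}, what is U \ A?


Aᶜ = U \ A = elements in U but not in A
U = {1, 2, 3, 4, 5, 6, 7, 8, 9, 10, 11, 12, 13, 14, 15, 16}
A = {1, 3, 4, 6, 8, 10, 11, 12, 13, 16}
Aᶜ = {2, 5, 7, 9, 14, 15}

Aᶜ = {2, 5, 7, 9, 14, 15}


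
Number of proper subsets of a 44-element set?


Total subsets = 2^n = 2^44 = 17592186044416
Proper subsets exclude the set itself: 2^n - 1
= 17592186044416 - 1
= 17592186044415

Number of proper subsets = 17592186044415


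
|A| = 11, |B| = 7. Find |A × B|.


|A × B| = |A| × |B|
= 11 × 7
= 77

|A × B| = 77


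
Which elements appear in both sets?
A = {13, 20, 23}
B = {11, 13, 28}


A ∩ B = elements in both A and B
A = {13, 20, 23}
B = {11, 13, 28}
A ∩ B = {13}

A ∩ B = {13}


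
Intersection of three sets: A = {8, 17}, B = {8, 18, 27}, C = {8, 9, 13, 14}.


A ∩ B = {8}
(A ∩ B) ∩ C = {8}

A ∩ B ∩ C = {8}


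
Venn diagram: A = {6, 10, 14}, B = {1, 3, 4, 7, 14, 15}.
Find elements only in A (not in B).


A = {6, 10, 14}
B = {1, 3, 4, 7, 14, 15}
Region: only in A (not in B)
Elements: {6, 10}

Elements only in A (not in B): {6, 10}


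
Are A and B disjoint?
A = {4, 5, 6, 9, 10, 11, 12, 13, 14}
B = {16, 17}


Disjoint means A ∩ B = ∅.
A ∩ B = ∅
A ∩ B = ∅, so A and B are disjoint.

Yes, A and B are disjoint


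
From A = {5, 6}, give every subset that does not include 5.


A subset of A that omits 5 is a subset of A \ {5}, so there are 2^(n-1) = 2^1 = 2 of them.
Subsets excluding 5: ∅, {6}

Subsets excluding 5 (2 total): ∅, {6}


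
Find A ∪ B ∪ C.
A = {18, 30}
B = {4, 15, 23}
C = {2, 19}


A ∪ B = {4, 15, 18, 23, 30}
(A ∪ B) ∪ C = {2, 4, 15, 18, 19, 23, 30}

A ∪ B ∪ C = {2, 4, 15, 18, 19, 23, 30}


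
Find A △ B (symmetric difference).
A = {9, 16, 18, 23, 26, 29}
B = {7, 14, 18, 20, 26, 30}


A △ B = (A \ B) ∪ (B \ A) = elements in exactly one of A or B
A \ B = {9, 16, 23, 29}
B \ A = {7, 14, 20, 30}
A △ B = {7, 9, 14, 16, 20, 23, 29, 30}

A △ B = {7, 9, 14, 16, 20, 23, 29, 30}


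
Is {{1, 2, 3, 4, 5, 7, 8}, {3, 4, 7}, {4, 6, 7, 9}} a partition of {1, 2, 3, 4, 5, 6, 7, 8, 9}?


A partition requires: (1) non-empty parts, (2) pairwise disjoint, (3) union = U
Parts: {1, 2, 3, 4, 5, 7, 8}, {3, 4, 7}, {4, 6, 7, 9}
Union of parts: {1, 2, 3, 4, 5, 6, 7, 8, 9}
U = {1, 2, 3, 4, 5, 6, 7, 8, 9}
All non-empty? True
Pairwise disjoint? False
Covers U? True

No, not a valid partition


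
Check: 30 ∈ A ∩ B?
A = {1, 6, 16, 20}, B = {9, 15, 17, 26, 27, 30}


A = {1, 6, 16, 20}, B = {9, 15, 17, 26, 27, 30}
A ∩ B = elements in both A and B
A ∩ B = ∅
Checking if 30 ∈ A ∩ B
30 is not in A ∩ B → False

30 ∉ A ∩ B


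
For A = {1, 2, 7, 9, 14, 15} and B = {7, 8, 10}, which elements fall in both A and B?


A = {1, 2, 7, 9, 14, 15}
B = {7, 8, 10}
Region: in both A and B
Elements: {7}

Elements in both A and B: {7}


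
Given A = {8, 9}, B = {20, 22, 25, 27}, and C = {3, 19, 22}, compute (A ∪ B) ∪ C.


A ∪ B = {8, 9, 20, 22, 25, 27}
(A ∪ B) ∪ C = {3, 8, 9, 19, 20, 22, 25, 27}

A ∪ B ∪ C = {3, 8, 9, 19, 20, 22, 25, 27}


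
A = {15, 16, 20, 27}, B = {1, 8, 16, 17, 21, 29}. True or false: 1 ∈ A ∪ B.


A = {15, 16, 20, 27}, B = {1, 8, 16, 17, 21, 29}
A ∪ B = all elements in A or B
A ∪ B = {1, 8, 15, 16, 17, 20, 21, 27, 29}
Checking if 1 ∈ A ∪ B
1 is in A ∪ B → True

1 ∈ A ∪ B


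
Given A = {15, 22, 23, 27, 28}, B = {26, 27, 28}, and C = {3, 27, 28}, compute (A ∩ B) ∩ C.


A ∩ B = {27, 28}
(A ∩ B) ∩ C = {27, 28}

A ∩ B ∩ C = {27, 28}


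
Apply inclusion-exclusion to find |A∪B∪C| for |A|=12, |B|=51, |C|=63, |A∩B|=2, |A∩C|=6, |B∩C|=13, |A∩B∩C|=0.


|A∪B∪C| = |A|+|B|+|C| - |A∩B|-|A∩C|-|B∩C| + |A∩B∩C|
= 12+51+63 - 2-6-13 + 0
= 126 - 21 + 0
= 105

|A ∪ B ∪ C| = 105


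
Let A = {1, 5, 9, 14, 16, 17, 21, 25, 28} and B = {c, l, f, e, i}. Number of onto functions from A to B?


n = |A| = 9, k = |B| = 5. Surjections via inclusion-exclusion:
S(n,k) = Σ(-1)^i × C(k,i) × (k-i)^n, i=0 to k
i=0: (-1)^0×C(5,0)×5^9 = 1953125
i=1: (-1)^1×C(5,1)×4^9 = -1310720
i=2: (-1)^2×C(5,2)×3^9 = 196830
i=3: (-1)^3×C(5,3)×2^9 = -5120
i=4: (-1)^4×C(5,4)×1^9 = 5
i=5: (-1)^5×C(5,5)×0^9 = 0
Total = 834120

Number of surjections = 834120


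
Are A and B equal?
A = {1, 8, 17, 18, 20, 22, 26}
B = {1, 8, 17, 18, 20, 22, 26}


Two sets are equal iff they have exactly the same elements.
A = {1, 8, 17, 18, 20, 22, 26}
B = {1, 8, 17, 18, 20, 22, 26}
Same elements → A = B

Yes, A = B


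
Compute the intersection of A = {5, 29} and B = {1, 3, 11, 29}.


A ∩ B = elements in both A and B
A = {5, 29}
B = {1, 3, 11, 29}
A ∩ B = {29}

A ∩ B = {29}


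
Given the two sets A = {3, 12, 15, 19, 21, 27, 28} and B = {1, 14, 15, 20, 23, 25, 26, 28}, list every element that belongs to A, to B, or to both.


A ∪ B = all elements in A or B (or both)
A = {3, 12, 15, 19, 21, 27, 28}
B = {1, 14, 15, 20, 23, 25, 26, 28}
A ∪ B = {1, 3, 12, 14, 15, 19, 20, 21, 23, 25, 26, 27, 28}

A ∪ B = {1, 3, 12, 14, 15, 19, 20, 21, 23, 25, 26, 27, 28}


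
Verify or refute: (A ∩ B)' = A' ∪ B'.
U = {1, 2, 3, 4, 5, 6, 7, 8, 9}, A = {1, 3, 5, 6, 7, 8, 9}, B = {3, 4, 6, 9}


LHS: A ∩ B = {3, 6, 9}
(A ∩ B)' = U \ (A ∩ B) = {1, 2, 4, 5, 7, 8}
A' = {2, 4}, B' = {1, 2, 5, 7, 8}
Claimed RHS: A' ∪ B' = {1, 2, 4, 5, 7, 8}
Identity is VALID: LHS = RHS = {1, 2, 4, 5, 7, 8} ✓

Identity is valid. (A ∩ B)' = A' ∪ B' = {1, 2, 4, 5, 7, 8}


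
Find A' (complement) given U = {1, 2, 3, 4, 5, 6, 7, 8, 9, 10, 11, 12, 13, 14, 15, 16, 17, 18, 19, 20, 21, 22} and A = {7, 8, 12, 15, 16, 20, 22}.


Aᶜ = U \ A = elements in U but not in A
U = {1, 2, 3, 4, 5, 6, 7, 8, 9, 10, 11, 12, 13, 14, 15, 16, 17, 18, 19, 20, 21, 22}
A = {7, 8, 12, 15, 16, 20, 22}
Aᶜ = {1, 2, 3, 4, 5, 6, 9, 10, 11, 13, 14, 17, 18, 19, 21}

Aᶜ = {1, 2, 3, 4, 5, 6, 9, 10, 11, 13, 14, 17, 18, 19, 21}


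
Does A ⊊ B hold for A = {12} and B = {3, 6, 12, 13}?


A ⊂ B requires: A ⊆ B AND A ≠ B.
A ⊆ B? Yes
A = B? No
A ⊂ B: Yes (A is a proper subset of B)

Yes, A ⊂ B


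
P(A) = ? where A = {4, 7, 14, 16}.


|A| = 4, so |P(A)| = 2^4 = 16
Enumerate subsets by cardinality (0 to 4):
∅, {4}, {7}, {14}, {16}, {4, 7}, {4, 14}, {4, 16}, {7, 14}, {7, 16}, {14, 16}, {4, 7, 14}, {4, 7, 16}, {4, 14, 16}, {7, 14, 16}, {4, 7, 14, 16}

P(A) has 16 subsets: ∅, {4}, {7}, {14}, {16}, {4, 7}, {4, 14}, {4, 16}, {7, 14}, {7, 16}, {14, 16}, {4, 7, 14}, {4, 7, 16}, {4, 14, 16}, {7, 14, 16}, {4, 7, 14, 16}


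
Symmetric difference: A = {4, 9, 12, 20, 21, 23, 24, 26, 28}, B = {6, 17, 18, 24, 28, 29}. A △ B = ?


A △ B = (A \ B) ∪ (B \ A) = elements in exactly one of A or B
A \ B = {4, 9, 12, 20, 21, 23, 26}
B \ A = {6, 17, 18, 29}
A △ B = {4, 6, 9, 12, 17, 18, 20, 21, 23, 26, 29}

A △ B = {4, 6, 9, 12, 17, 18, 20, 21, 23, 26, 29}


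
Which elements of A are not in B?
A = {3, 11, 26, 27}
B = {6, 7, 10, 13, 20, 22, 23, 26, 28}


A \ B = elements in A but not in B
A = {3, 11, 26, 27}
B = {6, 7, 10, 13, 20, 22, 23, 26, 28}
Remove from A any elements in B
A \ B = {3, 11, 27}

A \ B = {3, 11, 27}


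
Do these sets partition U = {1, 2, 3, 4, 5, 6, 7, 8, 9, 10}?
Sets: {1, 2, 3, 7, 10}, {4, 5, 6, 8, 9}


A partition requires: (1) non-empty parts, (2) pairwise disjoint, (3) union = U
Parts: {1, 2, 3, 7, 10}, {4, 5, 6, 8, 9}
Union of parts: {1, 2, 3, 4, 5, 6, 7, 8, 9, 10}
U = {1, 2, 3, 4, 5, 6, 7, 8, 9, 10}
All non-empty? True
Pairwise disjoint? True
Covers U? True

Yes, valid partition


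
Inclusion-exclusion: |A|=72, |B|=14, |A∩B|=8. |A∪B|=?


|A ∪ B| = |A| + |B| - |A ∩ B|
= 72 + 14 - 8
= 78

|A ∪ B| = 78


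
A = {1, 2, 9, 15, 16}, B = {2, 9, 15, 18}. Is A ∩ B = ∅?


Disjoint means A ∩ B = ∅.
A ∩ B = {2, 9, 15}
A ∩ B ≠ ∅, so A and B are NOT disjoint.

No, A and B are not disjoint (A ∩ B = {2, 9, 15})


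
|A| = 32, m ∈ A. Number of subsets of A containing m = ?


Subsets of A containing m correspond to subsets of A \ {m}, which has 31 elements.
Count = 2^(n-1) = 2^31
= 2147483648

Number of subsets containing m = 2147483648


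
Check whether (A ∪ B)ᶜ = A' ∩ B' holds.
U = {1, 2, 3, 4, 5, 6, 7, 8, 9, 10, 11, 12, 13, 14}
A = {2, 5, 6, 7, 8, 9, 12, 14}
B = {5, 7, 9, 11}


LHS: A ∪ B = {2, 5, 6, 7, 8, 9, 11, 12, 14}
(A ∪ B)' = U \ (A ∪ B) = {1, 3, 4, 10, 13}
A' = {1, 3, 4, 10, 11, 13}, B' = {1, 2, 3, 4, 6, 8, 10, 12, 13, 14}
Claimed RHS: A' ∩ B' = {1, 3, 4, 10, 13}
Identity is VALID: LHS = RHS = {1, 3, 4, 10, 13} ✓

Identity is valid. (A ∪ B)' = A' ∩ B' = {1, 3, 4, 10, 13}


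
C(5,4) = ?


C(n,k) = n! / (k!(n-k)!)
C(5,4) = 5! / (4!1!)
= 5

C(5,4) = 5


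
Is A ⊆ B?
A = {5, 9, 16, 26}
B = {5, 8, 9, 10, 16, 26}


A ⊆ B means every element of A is in B.
All elements of A are in B.
So A ⊆ B.

Yes, A ⊆ B


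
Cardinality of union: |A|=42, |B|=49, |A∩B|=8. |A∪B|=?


|A ∪ B| = |A| + |B| - |A ∩ B|
= 42 + 49 - 8
= 83

|A ∪ B| = 83


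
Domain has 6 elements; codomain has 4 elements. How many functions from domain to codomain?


Each of |A| = 6 inputs maps to any of |B| = 4 outputs.
# functions = |B|^|A| = 4^6
= 4096

Number of functions = 4096


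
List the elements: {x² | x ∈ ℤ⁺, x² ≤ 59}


Checking each candidate:
Condition: positive perfect squares ≤ 59
Result = {1, 4, 9, 16, 25, 36, 49}

{1, 4, 9, 16, 25, 36, 49}


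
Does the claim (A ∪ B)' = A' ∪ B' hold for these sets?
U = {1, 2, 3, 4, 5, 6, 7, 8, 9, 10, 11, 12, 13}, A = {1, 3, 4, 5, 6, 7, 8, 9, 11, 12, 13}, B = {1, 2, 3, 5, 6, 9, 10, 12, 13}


LHS: A ∪ B = {1, 2, 3, 4, 5, 6, 7, 8, 9, 10, 11, 12, 13}
(A ∪ B)' = U \ (A ∪ B) = ∅
A' = {2, 10}, B' = {4, 7, 8, 11}
Claimed RHS: A' ∪ B' = {2, 4, 7, 8, 10, 11}
Identity is INVALID: LHS = ∅ but the RHS claimed here equals {2, 4, 7, 8, 10, 11}. The correct form is (A ∪ B)' = A' ∩ B'.

Identity is invalid: (A ∪ B)' = ∅ but A' ∪ B' = {2, 4, 7, 8, 10, 11}. The correct De Morgan law is (A ∪ B)' = A' ∩ B'.


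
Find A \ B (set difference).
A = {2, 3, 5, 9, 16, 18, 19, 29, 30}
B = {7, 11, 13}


A \ B = elements in A but not in B
A = {2, 3, 5, 9, 16, 18, 19, 29, 30}
B = {7, 11, 13}
Remove from A any elements in B
A \ B = {2, 3, 5, 9, 16, 18, 19, 29, 30}

A \ B = {2, 3, 5, 9, 16, 18, 19, 29, 30}


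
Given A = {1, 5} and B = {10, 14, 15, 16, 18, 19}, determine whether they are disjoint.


Disjoint means A ∩ B = ∅.
A ∩ B = ∅
A ∩ B = ∅, so A and B are disjoint.

Yes, A and B are disjoint


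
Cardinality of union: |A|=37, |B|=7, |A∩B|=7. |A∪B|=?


|A ∪ B| = |A| + |B| - |A ∩ B|
= 37 + 7 - 7
= 37

|A ∪ B| = 37


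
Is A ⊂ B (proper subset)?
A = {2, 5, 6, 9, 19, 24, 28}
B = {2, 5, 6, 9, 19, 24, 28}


A ⊂ B requires: A ⊆ B AND A ≠ B.
A ⊆ B? Yes
A = B? Yes
A = B, so A is not a PROPER subset.

No, A is not a proper subset of B


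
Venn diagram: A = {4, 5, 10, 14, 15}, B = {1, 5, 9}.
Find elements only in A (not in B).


A = {4, 5, 10, 14, 15}
B = {1, 5, 9}
Region: only in A (not in B)
Elements: {4, 10, 14, 15}

Elements only in A (not in B): {4, 10, 14, 15}


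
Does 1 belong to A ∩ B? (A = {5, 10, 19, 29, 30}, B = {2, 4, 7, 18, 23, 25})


A = {5, 10, 19, 29, 30}, B = {2, 4, 7, 18, 23, 25}
A ∩ B = elements in both A and B
A ∩ B = ∅
Checking if 1 ∈ A ∩ B
1 is not in A ∩ B → False

1 ∉ A ∩ B


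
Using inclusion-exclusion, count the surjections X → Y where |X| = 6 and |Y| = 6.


n = |X| = 6, k = |Y| = 6. Surjections via inclusion-exclusion:
S(n,k) = Σ(-1)^i × C(k,i) × (k-i)^n, i=0 to k
i=0: (-1)^0×C(6,0)×6^6 = 46656
i=1: (-1)^1×C(6,1)×5^6 = -93750
i=2: (-1)^2×C(6,2)×4^6 = 61440
i=3: (-1)^3×C(6,3)×3^6 = -14580
i=4: (-1)^4×C(6,4)×2^6 = 960
i=5: (-1)^5×C(6,5)×1^6 = -6
i=6: (-1)^6×C(6,6)×0^6 = 0
Total = 720

Number of surjections = 720


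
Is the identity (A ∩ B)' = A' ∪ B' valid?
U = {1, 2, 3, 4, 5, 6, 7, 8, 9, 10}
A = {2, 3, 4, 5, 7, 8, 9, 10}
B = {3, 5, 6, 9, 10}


LHS: A ∩ B = {3, 5, 9, 10}
(A ∩ B)' = U \ (A ∩ B) = {1, 2, 4, 6, 7, 8}
A' = {1, 6}, B' = {1, 2, 4, 7, 8}
Claimed RHS: A' ∪ B' = {1, 2, 4, 6, 7, 8}
Identity is VALID: LHS = RHS = {1, 2, 4, 6, 7, 8} ✓

Identity is valid. (A ∩ B)' = A' ∪ B' = {1, 2, 4, 6, 7, 8}


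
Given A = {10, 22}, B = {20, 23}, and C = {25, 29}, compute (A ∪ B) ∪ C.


A ∪ B = {10, 20, 22, 23}
(A ∪ B) ∪ C = {10, 20, 22, 23, 25, 29}

A ∪ B ∪ C = {10, 20, 22, 23, 25, 29}


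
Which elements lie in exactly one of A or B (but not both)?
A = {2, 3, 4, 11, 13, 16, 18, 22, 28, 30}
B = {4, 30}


A △ B = (A \ B) ∪ (B \ A) = elements in exactly one of A or B
A \ B = {2, 3, 11, 13, 16, 18, 22, 28}
B \ A = ∅
A △ B = {2, 3, 11, 13, 16, 18, 22, 28}

A △ B = {2, 3, 11, 13, 16, 18, 22, 28}


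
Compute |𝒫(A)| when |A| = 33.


Number of subsets = 2^n
= 2^33
= 8589934592

|P(A)| = 8589934592


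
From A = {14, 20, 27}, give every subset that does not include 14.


A subset of A that omits 14 is a subset of A \ {14}, so there are 2^(n-1) = 2^2 = 4 of them.
Subsets excluding 14: ∅, {20}, {27}, {20, 27}

Subsets excluding 14 (4 total): ∅, {20}, {27}, {20, 27}


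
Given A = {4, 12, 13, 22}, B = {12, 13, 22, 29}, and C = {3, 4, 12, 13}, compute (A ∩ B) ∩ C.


A ∩ B = {12, 13, 22}
(A ∩ B) ∩ C = {12, 13}

A ∩ B ∩ C = {12, 13}


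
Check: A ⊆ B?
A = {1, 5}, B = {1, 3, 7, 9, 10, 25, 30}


A ⊆ B means every element of A is in B.
Elements in A not in B: {5}
So A ⊄ B.

No, A ⊄ B


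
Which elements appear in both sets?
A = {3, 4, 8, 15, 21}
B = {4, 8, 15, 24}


A ∩ B = elements in both A and B
A = {3, 4, 8, 15, 21}
B = {4, 8, 15, 24}
A ∩ B = {4, 8, 15}

A ∩ B = {4, 8, 15}


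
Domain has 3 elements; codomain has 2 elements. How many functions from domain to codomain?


Each of |A| = 3 inputs maps to any of |B| = 2 outputs.
# functions = |B|^|A| = 2^3
= 8

Number of functions = 8


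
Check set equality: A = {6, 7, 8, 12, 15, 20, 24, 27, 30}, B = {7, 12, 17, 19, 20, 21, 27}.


Two sets are equal iff they have exactly the same elements.
A = {6, 7, 8, 12, 15, 20, 24, 27, 30}
B = {7, 12, 17, 19, 20, 21, 27}
Differences: {6, 8, 15, 17, 19, 21, 24, 30}
A ≠ B

No, A ≠ B


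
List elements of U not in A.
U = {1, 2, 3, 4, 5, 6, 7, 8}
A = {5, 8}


Aᶜ = U \ A = elements in U but not in A
U = {1, 2, 3, 4, 5, 6, 7, 8}
A = {5, 8}
Aᶜ = {1, 2, 3, 4, 6, 7}

Aᶜ = {1, 2, 3, 4, 6, 7}


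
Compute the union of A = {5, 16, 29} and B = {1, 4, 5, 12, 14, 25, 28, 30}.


A ∪ B = all elements in A or B (or both)
A = {5, 16, 29}
B = {1, 4, 5, 12, 14, 25, 28, 30}
A ∪ B = {1, 4, 5, 12, 14, 16, 25, 28, 29, 30}

A ∪ B = {1, 4, 5, 12, 14, 16, 25, 28, 29, 30}


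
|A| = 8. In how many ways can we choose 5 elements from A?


C(n,k) = n! / (k!(n-k)!)
C(8,5) = 8! / (5!3!)
= 56

C(8,5) = 56


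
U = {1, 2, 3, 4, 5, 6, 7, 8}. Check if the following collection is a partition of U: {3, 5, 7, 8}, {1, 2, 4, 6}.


A partition requires: (1) non-empty parts, (2) pairwise disjoint, (3) union = U
Parts: {3, 5, 7, 8}, {1, 2, 4, 6}
Union of parts: {1, 2, 3, 4, 5, 6, 7, 8}
U = {1, 2, 3, 4, 5, 6, 7, 8}
All non-empty? True
Pairwise disjoint? True
Covers U? True

Yes, valid partition


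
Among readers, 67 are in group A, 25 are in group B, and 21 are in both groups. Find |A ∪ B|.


|A ∪ B| = |A| + |B| - |A ∩ B|
= 67 + 25 - 21
= 71

|A ∪ B| = 71


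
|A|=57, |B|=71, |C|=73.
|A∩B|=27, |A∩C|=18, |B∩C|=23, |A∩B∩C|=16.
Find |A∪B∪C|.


|A∪B∪C| = |A|+|B|+|C| - |A∩B|-|A∩C|-|B∩C| + |A∩B∩C|
= 57+71+73 - 27-18-23 + 16
= 201 - 68 + 16
= 149

|A ∪ B ∪ C| = 149


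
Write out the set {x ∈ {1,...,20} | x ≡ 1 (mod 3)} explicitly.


Checking each candidate:
Condition: x in {1,...,20} with x ≡ 1 (mod 3)
Result = {1, 4, 7, 10, 13, 16, 19}

{1, 4, 7, 10, 13, 16, 19}


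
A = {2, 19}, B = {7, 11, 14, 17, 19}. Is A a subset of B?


A ⊆ B means every element of A is in B.
Elements in A not in B: {2}
So A ⊄ B.

No, A ⊄ B


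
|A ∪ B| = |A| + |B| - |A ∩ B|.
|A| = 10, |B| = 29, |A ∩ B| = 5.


|A ∪ B| = |A| + |B| - |A ∩ B|
= 10 + 29 - 5
= 34

|A ∪ B| = 34


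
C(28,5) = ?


C(n,k) = n! / (k!(n-k)!)
C(28,5) = 28! / (5!23!)
= 98280

C(28,5) = 98280


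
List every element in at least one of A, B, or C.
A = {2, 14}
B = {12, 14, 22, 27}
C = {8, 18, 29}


A ∪ B = {2, 12, 14, 22, 27}
(A ∪ B) ∪ C = {2, 8, 12, 14, 18, 22, 27, 29}

A ∪ B ∪ C = {2, 8, 12, 14, 18, 22, 27, 29}


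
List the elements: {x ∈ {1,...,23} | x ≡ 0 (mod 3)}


Checking each candidate:
Condition: x in {1,...,23} with x ≡ 0 (mod 3)
Result = {3, 6, 9, 12, 15, 18, 21}

{3, 6, 9, 12, 15, 18, 21}


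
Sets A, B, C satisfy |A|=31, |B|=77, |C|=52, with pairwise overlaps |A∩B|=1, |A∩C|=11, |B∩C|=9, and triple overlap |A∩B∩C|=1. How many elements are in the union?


|A∪B∪C| = |A|+|B|+|C| - |A∩B|-|A∩C|-|B∩C| + |A∩B∩C|
= 31+77+52 - 1-11-9 + 1
= 160 - 21 + 1
= 140

|A ∪ B ∪ C| = 140


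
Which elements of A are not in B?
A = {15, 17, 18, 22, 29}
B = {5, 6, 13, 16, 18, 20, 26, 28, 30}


A \ B = elements in A but not in B
A = {15, 17, 18, 22, 29}
B = {5, 6, 13, 16, 18, 20, 26, 28, 30}
Remove from A any elements in B
A \ B = {15, 17, 22, 29}

A \ B = {15, 17, 22, 29}


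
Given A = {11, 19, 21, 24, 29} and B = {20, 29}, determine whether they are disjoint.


Disjoint means A ∩ B = ∅.
A ∩ B = {29}
A ∩ B ≠ ∅, so A and B are NOT disjoint.

No, A and B are not disjoint (A ∩ B = {29})


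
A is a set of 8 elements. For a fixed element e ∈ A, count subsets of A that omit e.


Subsets of A avoiding e are subsets of A \ {e}, which has 7 elements.
Count = 2^(n-1) = 2^7
= 128

Number of subsets avoiding e = 128


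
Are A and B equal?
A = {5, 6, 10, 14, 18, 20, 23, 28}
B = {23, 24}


Two sets are equal iff they have exactly the same elements.
A = {5, 6, 10, 14, 18, 20, 23, 28}
B = {23, 24}
Differences: {5, 6, 10, 14, 18, 20, 24, 28}
A ≠ B

No, A ≠ B


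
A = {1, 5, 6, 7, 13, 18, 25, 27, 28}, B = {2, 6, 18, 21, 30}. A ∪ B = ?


A ∪ B = all elements in A or B (or both)
A = {1, 5, 6, 7, 13, 18, 25, 27, 28}
B = {2, 6, 18, 21, 30}
A ∪ B = {1, 2, 5, 6, 7, 13, 18, 21, 25, 27, 28, 30}

A ∪ B = {1, 2, 5, 6, 7, 13, 18, 21, 25, 27, 28, 30}


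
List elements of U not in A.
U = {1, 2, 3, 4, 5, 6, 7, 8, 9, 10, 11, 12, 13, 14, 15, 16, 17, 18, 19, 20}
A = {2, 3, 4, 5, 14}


Aᶜ = U \ A = elements in U but not in A
U = {1, 2, 3, 4, 5, 6, 7, 8, 9, 10, 11, 12, 13, 14, 15, 16, 17, 18, 19, 20}
A = {2, 3, 4, 5, 14}
Aᶜ = {1, 6, 7, 8, 9, 10, 11, 12, 13, 15, 16, 17, 18, 19, 20}

Aᶜ = {1, 6, 7, 8, 9, 10, 11, 12, 13, 15, 16, 17, 18, 19, 20}


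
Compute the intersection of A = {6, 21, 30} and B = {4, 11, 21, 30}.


A ∩ B = elements in both A and B
A = {6, 21, 30}
B = {4, 11, 21, 30}
A ∩ B = {21, 30}

A ∩ B = {21, 30}


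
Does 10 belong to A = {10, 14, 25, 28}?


A = {10, 14, 25, 28}
Checking if 10 is in A
10 is in A → True

10 ∈ A


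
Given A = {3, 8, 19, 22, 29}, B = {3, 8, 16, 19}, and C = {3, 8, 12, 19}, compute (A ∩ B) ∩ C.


A ∩ B = {3, 8, 19}
(A ∩ B) ∩ C = {3, 8, 19}

A ∩ B ∩ C = {3, 8, 19}


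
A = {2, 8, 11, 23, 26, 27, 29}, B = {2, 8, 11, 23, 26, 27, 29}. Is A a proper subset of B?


A ⊂ B requires: A ⊆ B AND A ≠ B.
A ⊆ B? Yes
A = B? Yes
A = B, so A is not a PROPER subset.

No, A is not a proper subset of B


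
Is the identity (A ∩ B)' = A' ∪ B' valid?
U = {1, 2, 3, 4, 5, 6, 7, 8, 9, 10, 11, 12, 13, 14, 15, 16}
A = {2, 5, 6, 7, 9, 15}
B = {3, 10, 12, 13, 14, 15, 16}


LHS: A ∩ B = {15}
(A ∩ B)' = U \ (A ∩ B) = {1, 2, 3, 4, 5, 6, 7, 8, 9, 10, 11, 12, 13, 14, 16}
A' = {1, 3, 4, 8, 10, 11, 12, 13, 14, 16}, B' = {1, 2, 4, 5, 6, 7, 8, 9, 11}
Claimed RHS: A' ∪ B' = {1, 2, 3, 4, 5, 6, 7, 8, 9, 10, 11, 12, 13, 14, 16}
Identity is VALID: LHS = RHS = {1, 2, 3, 4, 5, 6, 7, 8, 9, 10, 11, 12, 13, 14, 16} ✓

Identity is valid. (A ∩ B)' = A' ∪ B' = {1, 2, 3, 4, 5, 6, 7, 8, 9, 10, 11, 12, 13, 14, 16}


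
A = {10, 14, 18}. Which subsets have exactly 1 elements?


|A| = 3, so A has C(3,1) = 3 subsets of size 1.
Enumerate by choosing 1 elements from A at a time:
{10}, {14}, {18}

1-element subsets (3 total): {10}, {14}, {18}


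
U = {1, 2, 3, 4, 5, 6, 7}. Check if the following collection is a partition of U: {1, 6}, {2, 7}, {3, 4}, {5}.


A partition requires: (1) non-empty parts, (2) pairwise disjoint, (3) union = U
Parts: {1, 6}, {2, 7}, {3, 4}, {5}
Union of parts: {1, 2, 3, 4, 5, 6, 7}
U = {1, 2, 3, 4, 5, 6, 7}
All non-empty? True
Pairwise disjoint? True
Covers U? True

Yes, valid partition


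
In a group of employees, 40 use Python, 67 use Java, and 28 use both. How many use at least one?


|A ∪ B| = |A| + |B| - |A ∩ B|
= 40 + 67 - 28
= 79

|A ∪ B| = 79


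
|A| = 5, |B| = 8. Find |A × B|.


|A × B| = |A| × |B|
= 5 × 8
= 40

|A × B| = 40


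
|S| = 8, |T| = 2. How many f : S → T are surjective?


n = |S| = 8, k = |T| = 2. Surjections via inclusion-exclusion:
S(n,k) = Σ(-1)^i × C(k,i) × (k-i)^n, i=0 to k
i=0: (-1)^0×C(2,0)×2^8 = 256
i=1: (-1)^1×C(2,1)×1^8 = -2
i=2: (-1)^2×C(2,2)×0^8 = 0
Total = 254

Number of surjections = 254


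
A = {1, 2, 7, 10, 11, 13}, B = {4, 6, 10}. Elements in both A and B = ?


A = {1, 2, 7, 10, 11, 13}
B = {4, 6, 10}
Region: in both A and B
Elements: {10}

Elements in both A and B: {10}


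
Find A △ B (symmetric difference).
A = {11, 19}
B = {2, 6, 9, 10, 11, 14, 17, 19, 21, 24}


A △ B = (A \ B) ∪ (B \ A) = elements in exactly one of A or B
A \ B = ∅
B \ A = {2, 6, 9, 10, 14, 17, 21, 24}
A △ B = {2, 6, 9, 10, 14, 17, 21, 24}

A △ B = {2, 6, 9, 10, 14, 17, 21, 24}


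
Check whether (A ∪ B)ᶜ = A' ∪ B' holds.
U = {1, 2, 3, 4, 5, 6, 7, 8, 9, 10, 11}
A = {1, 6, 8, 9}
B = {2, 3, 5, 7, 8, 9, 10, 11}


LHS: A ∪ B = {1, 2, 3, 5, 6, 7, 8, 9, 10, 11}
(A ∪ B)' = U \ (A ∪ B) = {4}
A' = {2, 3, 4, 5, 7, 10, 11}, B' = {1, 4, 6}
Claimed RHS: A' ∪ B' = {1, 2, 3, 4, 5, 6, 7, 10, 11}
Identity is INVALID: LHS = {4} but the RHS claimed here equals {1, 2, 3, 4, 5, 6, 7, 10, 11}. The correct form is (A ∪ B)' = A' ∩ B'.

Identity is invalid: (A ∪ B)' = {4} but A' ∪ B' = {1, 2, 3, 4, 5, 6, 7, 10, 11}. The correct De Morgan law is (A ∪ B)' = A' ∩ B'.


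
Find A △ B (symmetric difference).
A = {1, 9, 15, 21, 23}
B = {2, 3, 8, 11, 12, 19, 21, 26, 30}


A △ B = (A \ B) ∪ (B \ A) = elements in exactly one of A or B
A \ B = {1, 9, 15, 23}
B \ A = {2, 3, 8, 11, 12, 19, 26, 30}
A △ B = {1, 2, 3, 8, 9, 11, 12, 15, 19, 23, 26, 30}

A △ B = {1, 2, 3, 8, 9, 11, 12, 15, 19, 23, 26, 30}


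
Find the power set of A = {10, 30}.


|A| = 2, so |P(A)| = 2^2 = 4
Enumerate subsets by cardinality (0 to 2):
∅, {10}, {30}, {10, 30}

P(A) has 4 subsets: ∅, {10}, {30}, {10, 30}


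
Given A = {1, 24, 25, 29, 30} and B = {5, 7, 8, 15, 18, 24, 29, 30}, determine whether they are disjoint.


Disjoint means A ∩ B = ∅.
A ∩ B = {24, 29, 30}
A ∩ B ≠ ∅, so A and B are NOT disjoint.

No, A and B are not disjoint (A ∩ B = {24, 29, 30})


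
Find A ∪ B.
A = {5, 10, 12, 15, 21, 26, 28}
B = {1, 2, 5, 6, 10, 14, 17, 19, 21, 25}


A ∪ B = all elements in A or B (or both)
A = {5, 10, 12, 15, 21, 26, 28}
B = {1, 2, 5, 6, 10, 14, 17, 19, 21, 25}
A ∪ B = {1, 2, 5, 6, 10, 12, 14, 15, 17, 19, 21, 25, 26, 28}

A ∪ B = {1, 2, 5, 6, 10, 12, 14, 15, 17, 19, 21, 25, 26, 28}


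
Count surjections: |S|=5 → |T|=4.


n = |S| = 5, k = |T| = 4. Surjections via inclusion-exclusion:
S(n,k) = Σ(-1)^i × C(k,i) × (k-i)^n, i=0 to k
i=0: (-1)^0×C(4,0)×4^5 = 1024
i=1: (-1)^1×C(4,1)×3^5 = -972
i=2: (-1)^2×C(4,2)×2^5 = 192
i=3: (-1)^3×C(4,3)×1^5 = -4
i=4: (-1)^4×C(4,4)×0^5 = 0
Total = 240

Number of surjections = 240


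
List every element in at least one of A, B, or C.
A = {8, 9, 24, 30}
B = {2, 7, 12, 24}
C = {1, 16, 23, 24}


A ∪ B = {2, 7, 8, 9, 12, 24, 30}
(A ∪ B) ∪ C = {1, 2, 7, 8, 9, 12, 16, 23, 24, 30}

A ∪ B ∪ C = {1, 2, 7, 8, 9, 12, 16, 23, 24, 30}
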